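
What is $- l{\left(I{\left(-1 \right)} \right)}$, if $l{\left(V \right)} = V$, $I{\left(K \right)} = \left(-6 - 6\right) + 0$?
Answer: $12$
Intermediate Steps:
$I{\left(K \right)} = -12$ ($I{\left(K \right)} = -12 + 0 = -12$)
$- l{\left(I{\left(-1 \right)} \right)} = \left(-1\right) \left(-12\right) = 12$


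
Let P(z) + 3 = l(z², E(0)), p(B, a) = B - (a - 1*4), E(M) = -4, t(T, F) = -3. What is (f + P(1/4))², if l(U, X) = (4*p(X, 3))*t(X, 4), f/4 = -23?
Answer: 3481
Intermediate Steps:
f = -92 (f = 4*(-23) = -92)
p(B, a) = 4 + B - a (p(B, a) = B - (a - 4) = B - (-4 + a) = B + (4 - a) = 4 + B - a)
l(U, X) = -12 - 12*X (l(U, X) = (4*(4 + X - 1*3))*(-3) = (4*(4 + X - 3))*(-3) = (4*(1 + X))*(-3) = (4 + 4*X)*(-3) = -12 - 12*X)
P(z) = 33 (P(z) = -3 + (-12 - 12*(-4)) = -3 + (-12 + 48) = -3 + 36 = 33)
(f + P(1/4))² = (-92 + 33)² = (-59)² = 3481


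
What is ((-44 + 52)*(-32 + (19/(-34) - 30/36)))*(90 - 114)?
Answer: 108992/17 ≈ 6411.3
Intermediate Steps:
((-44 + 52)*(-32 + (19/(-34) - 30/36)))*(90 - 114) = (8*(-32 + (19*(-1/34) - 30*1/36)))*(-24) = (8*(-32 + (-19/34 - ⅚)))*(-24) = (8*(-32 - 71/51))*(-24) = (8*(-1703/51))*(-24) = -13624/51*(-24) = 108992/17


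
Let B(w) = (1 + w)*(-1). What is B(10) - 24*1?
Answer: -35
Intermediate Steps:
B(w) = -1 - w
B(10) - 24*1 = (-1 - 1*10) - 24*1 = (-1 - 10) - 24 = -11 - 24 = -35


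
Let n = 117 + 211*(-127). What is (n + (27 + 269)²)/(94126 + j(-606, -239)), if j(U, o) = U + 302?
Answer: 10156/15637 ≈ 0.64949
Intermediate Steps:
j(U, o) = 302 + U
n = -26680 (n = 117 - 26797 = -26680)
(n + (27 + 269)²)/(94126 + j(-606, -239)) = (-26680 + (27 + 269)²)/(94126 + (302 - 606)) = (-26680 + 296²)/(94126 - 304) = (-26680 + 87616)/93822 = 60936*(1/93822) = 10156/15637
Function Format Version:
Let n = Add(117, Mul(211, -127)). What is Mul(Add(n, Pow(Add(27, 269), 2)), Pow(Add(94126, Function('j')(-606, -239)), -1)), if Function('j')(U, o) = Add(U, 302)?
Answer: Rational(10156, 15637) ≈ 0.64949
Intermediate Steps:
Function('j')(U, o) = Add(302, U)
n = -26680 (n = Add(117, -26797) = -26680)
Mul(Add(n, Pow(Add(27, 269), 2)), Pow(Add(94126, Function('j')(-606, -239)), -1)) = Mul(Add(-26680, Pow(Add(27, 269), 2)), Pow(Add(94126, Add(302, -606)), -1)) = Mul(Add(-26680, Pow(296, 2)), Pow(Add(94126, -304), -1)) = Mul(Add(-26680, 87616), Pow(93822, -1)) = Mul(60936, Rational(1, 93822)) = Rational(10156, 15637)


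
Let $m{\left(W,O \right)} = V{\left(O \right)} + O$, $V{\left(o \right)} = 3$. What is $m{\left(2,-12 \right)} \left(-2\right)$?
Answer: $18$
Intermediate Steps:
$m{\left(W,O \right)} = 3 + O$
$m{\left(2,-12 \right)} \left(-2\right) = \left(3 - 12\right) \left(-2\right) = \left(-9\right) \left(-2\right) = 18$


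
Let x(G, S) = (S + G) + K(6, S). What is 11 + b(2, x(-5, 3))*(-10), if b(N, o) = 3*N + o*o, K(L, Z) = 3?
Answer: -59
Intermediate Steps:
x(G, S) = 3 + G + S (x(G, S) = (S + G) + 3 = (G + S) + 3 = 3 + G + S)
b(N, o) = o² + 3*N (b(N, o) = 3*N + o² = o² + 3*N)
11 + b(2, x(-5, 3))*(-10) = 11 + ((3 - 5 + 3)² + 3*2)*(-10) = 11 + (1² + 6)*(-10) = 11 + (1 + 6)*(-10) = 11 + 7*(-10) = 11 - 70 = -59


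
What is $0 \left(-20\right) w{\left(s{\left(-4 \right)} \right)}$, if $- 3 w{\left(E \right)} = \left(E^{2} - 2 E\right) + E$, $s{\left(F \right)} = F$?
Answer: $0$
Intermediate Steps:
$w{\left(E \right)} = - \frac{E^{2}}{3} + \frac{E}{3}$ ($w{\left(E \right)} = - \frac{\left(E^{2} - 2 E\right) + E}{3} = - \frac{E^{2} - E}{3} = - \frac{E^{2}}{3} + \frac{E}{3}$)
$0 \left(-20\right) w{\left(s{\left(-4 \right)} \right)} = 0 \left(-20\right) \frac{1}{3} \left(-4\right) \left(1 - -4\right) = 0 \cdot \frac{1}{3} \left(-4\right) \left(1 + 4\right) = 0 \cdot \frac{1}{3} \left(-4\right) 5 = 0 \left(- \frac{20}{3}\right) = 0$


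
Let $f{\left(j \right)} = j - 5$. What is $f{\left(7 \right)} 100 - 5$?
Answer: $195$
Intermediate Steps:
$f{\left(j \right)} = -5 + j$
$f{\left(7 \right)} 100 - 5 = \left(-5 + 7\right) 100 - 5 = 2 \cdot 100 - 5 = 200 - 5 = 195$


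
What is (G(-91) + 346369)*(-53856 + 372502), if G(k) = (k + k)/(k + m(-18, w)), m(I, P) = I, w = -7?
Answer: 12030289498338/109 ≈ 1.1037e+11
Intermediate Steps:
G(k) = 2*k/(-18 + k) (G(k) = (k + k)/(k - 18) = (2*k)/(-18 + k) = 2*k/(-18 + k))
(G(-91) + 346369)*(-53856 + 372502) = (2*(-91)/(-18 - 91) + 346369)*(-53856 + 372502) = (2*(-91)/(-109) + 346369)*318646 = (2*(-91)*(-1/109) + 346369)*318646 = (182/109 + 346369)*318646 = (37754403/109)*318646 = 12030289498338/109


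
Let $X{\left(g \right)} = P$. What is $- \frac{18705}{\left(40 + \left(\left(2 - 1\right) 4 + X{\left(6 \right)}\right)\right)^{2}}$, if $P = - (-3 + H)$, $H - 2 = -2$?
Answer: $- \frac{18705}{2209} \approx -8.4676$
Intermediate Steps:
$H = 0$ ($H = 2 - 2 = 0$)
$P = 3$ ($P = - (-3 + 0) = \left(-1\right) \left(-3\right) = 3$)
$X{\left(g \right)} = 3$
$- \frac{18705}{\left(40 + \left(\left(2 - 1\right) 4 + X{\left(6 \right)}\right)\right)^{2}} = - \frac{18705}{\left(40 + \left(\left(2 - 1\right) 4 + 3\right)\right)^{2}} = - \frac{18705}{\left(40 + \left(1 \cdot 4 + 3\right)\right)^{2}} = - \frac{18705}{\left(40 + \left(4 + 3\right)\right)^{2}} = - \frac{18705}{\left(40 + 7\right)^{2}} = - \frac{18705}{47^{2}} = - \frac{18705}{2209}$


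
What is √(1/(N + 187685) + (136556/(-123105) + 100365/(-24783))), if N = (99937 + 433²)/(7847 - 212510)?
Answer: 2*I*√1968132761697433600848512540190437108970/39063753020575660245 ≈ 2.2713*I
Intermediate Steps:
N = -287426/204663 (N = (99937 + 187489)/(-204663) = 287426*(-1/204663) = -287426/204663 ≈ -1.4044)
√(1/(N + 187685) + (136556/(-123105) + 100365/(-24783))) = √(1/(-287426/204663 + 187685) + (136556/(-123105) + 100365/(-24783))) = √(1/(38411887729/204663) + (136556*(-1/123105) + 100365*(-1/24783))) = √(204663/38411887729 + (-136556/123105 - 33455/8261)) = √(204663/38411887729 - 5246566891/1016970405) = √(-201530330243566582024/39063753020575660245) = 2*I*√1968132761697433600848512540190437108970/39063753020575660245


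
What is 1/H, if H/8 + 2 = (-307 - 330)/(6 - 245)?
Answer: 239/1272 ≈ 0.18789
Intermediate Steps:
H = 1272/239 (H = -16 + 8*((-307 - 330)/(6 - 245)) = -16 + 8*(-637/(-239)) = -16 + 8*(-637*(-1/239)) = -16 + 8*(637/239) = -16 + 5096/239 = 1272/239 ≈ 5.3222)
1/H = 1/(1272/239) = 239/1272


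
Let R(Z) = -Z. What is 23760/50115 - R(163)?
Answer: 546167/3341 ≈ 163.47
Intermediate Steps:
23760/50115 - R(163) = 23760/50115 - (-1)*163 = 23760*(1/50115) - 1*(-163) = 1584/3341 + 163 = 546167/3341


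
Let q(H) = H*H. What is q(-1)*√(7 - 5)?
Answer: √2 ≈ 1.4142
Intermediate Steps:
q(H) = H²
q(-1)*√(7 - 5) = (-1)²*√(7 - 5) = 1*√2 = √2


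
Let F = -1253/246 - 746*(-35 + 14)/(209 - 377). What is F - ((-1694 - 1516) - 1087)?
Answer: 2065739/492 ≈ 4198.7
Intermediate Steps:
F = -48385/492 (F = -1253*1/246 - 746/((-168/(-21))) = -1253/246 - 746/((-168*(-1/21))) = -1253/246 - 746/8 = -1253/246 - 746*⅛ = -1253/246 - 373/4 = -48385/492 ≈ -98.344)
F - ((-1694 - 1516) - 1087) = -48385/492 - ((-1694 - 1516) - 1087) = -48385/492 - (-3210 - 1087) = -48385/492 - 1*(-4297) = -48385/492 + 4297 = 2065739/492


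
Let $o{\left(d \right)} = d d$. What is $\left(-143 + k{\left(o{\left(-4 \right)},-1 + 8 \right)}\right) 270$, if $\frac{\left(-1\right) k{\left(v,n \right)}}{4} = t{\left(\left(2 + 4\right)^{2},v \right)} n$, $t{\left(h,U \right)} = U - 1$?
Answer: $-152010$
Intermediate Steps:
$o{\left(d \right)} = d^{2}$
$t{\left(h,U \right)} = -1 + U$
$k{\left(v,n \right)} = - 4 n \left(-1 + v\right)$ ($k{\left(v,n \right)} = - 4 \left(-1 + v\right) n = - 4 n \left(-1 + v\right)$)
$\left(-143 + k{\left(o{\left(-4 \right)},-1 + 8 \right)}\right) 270 = \left(-143 + 4 \left(-1 + 8\right) \left(1 - \left(-4\right)^{2}\right)\right) 270 = \left(-143 + 4 \cdot 7 \left(1 - 16\right)\right) 270 = \left(-143 + 4 \cdot 7 \left(-15\right)\right) 270 = \left(-143 - 420\right) 270 = \left(-563\right) 270 = -152010$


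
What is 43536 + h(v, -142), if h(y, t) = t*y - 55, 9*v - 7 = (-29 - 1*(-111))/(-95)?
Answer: 37093469/855 ≈ 43384.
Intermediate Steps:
v = 583/855 (v = 7/9 + ((-29 - 1*(-111))/(-95))/9 = 7/9 + ((-29 + 111)*(-1/95))/9 = 7/9 + (82*(-1/95))/9 = 7/9 + (⅑)*(-82/95) = 7/9 - 82/855 = 583/855 ≈ 0.68187)
h(y, t) = -55 + t*y
43536 + h(v, -142) = 43536 + (-55 - 142*583/855) = 43536 + (-55 - 82786/855) = 43536 - 129811/855 = 37093469/855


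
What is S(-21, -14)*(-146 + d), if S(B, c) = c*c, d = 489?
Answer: 67228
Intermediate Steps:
S(B, c) = c²
S(-21, -14)*(-146 + d) = (-14)²*(-146 + 489) = 196*343 = 67228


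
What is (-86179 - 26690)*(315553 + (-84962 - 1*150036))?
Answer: -9092162295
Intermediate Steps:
(-86179 - 26690)*(315553 + (-84962 - 1*150036)) = -112869*(315553 + (-84962 - 150036)) = -112869*(315553 - 234998) = -112869*80555 = -9092162295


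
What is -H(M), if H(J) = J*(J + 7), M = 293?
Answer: -87900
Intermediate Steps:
H(J) = J*(7 + J)
-H(M) = -293*(7 + 293) = -293*300 = -1*87900 = -87900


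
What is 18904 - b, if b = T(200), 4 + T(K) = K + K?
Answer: 18508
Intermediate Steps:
T(K) = -4 + 2*K (T(K) = -4 + (K + K) = -4 + 2*K)
b = 396 (b = -4 + 2*200 = -4 + 400 = 396)
18904 - b = 18904 - 1*396 = 18904 - 396 = 18508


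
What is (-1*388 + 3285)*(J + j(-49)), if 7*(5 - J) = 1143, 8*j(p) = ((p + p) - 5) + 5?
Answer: -13833175/28 ≈ -4.9404e+5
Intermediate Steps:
j(p) = p/4 (j(p) = (((p + p) - 5) + 5)/8 = ((2*p - 5) + 5)/8 = ((-5 + 2*p) + 5)/8 = (2*p)/8 = p/4)
J = -1108/7 (J = 5 - ⅐*1143 = 5 - 1143/7 = -1108/7 ≈ -158.29)
(-1*388 + 3285)*(J + j(-49)) = (-1*388 + 3285)*(-1108/7 + (¼)*(-49)) = (-388 + 3285)*(-1108/7 - 49/4) = 2897*(-4775/28) = -13833175/28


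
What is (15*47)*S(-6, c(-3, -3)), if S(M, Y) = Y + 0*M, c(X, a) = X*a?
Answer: 6345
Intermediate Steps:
S(M, Y) = Y (S(M, Y) = Y + 0 = Y)
(15*47)*S(-6, c(-3, -3)) = (15*47)*(-3*(-3)) = 705*9 = 6345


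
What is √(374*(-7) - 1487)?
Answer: I*√4105 ≈ 64.07*I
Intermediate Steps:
√(374*(-7) - 1487) = √(-2618 - 1487) = √(-4105) = I*√4105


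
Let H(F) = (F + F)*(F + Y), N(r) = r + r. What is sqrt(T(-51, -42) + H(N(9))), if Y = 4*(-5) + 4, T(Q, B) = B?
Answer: sqrt(30) ≈ 5.4772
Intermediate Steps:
Y = -16 (Y = -20 + 4 = -16)
N(r) = 2*r
H(F) = 2*F*(-16 + F) (H(F) = (F + F)*(F - 16) = (2*F)*(-16 + F) = 2*F*(-16 + F))
sqrt(T(-51, -42) + H(N(9))) = sqrt(-42 + 2*(2*9)*(-16 + 2*9)) = sqrt(-42 + 2*18*(-16 + 18)) = sqrt(-42 + 2*18*2) = sqrt(-42 + 72) = sqrt(30)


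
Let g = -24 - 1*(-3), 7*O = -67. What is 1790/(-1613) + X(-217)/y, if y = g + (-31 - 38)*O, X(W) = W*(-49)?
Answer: 112045163/7219788 ≈ 15.519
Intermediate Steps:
X(W) = -49*W
O = -67/7 (O = (1/7)*(-67) = -67/7 ≈ -9.5714)
g = -21 (g = -24 + 3 = -21)
y = 4476/7 (y = -21 + (-31 - 38)*(-67/7) = -21 - 69*(-67/7) = -21 + 4623/7 = 4476/7 ≈ 639.43)
1790/(-1613) + X(-217)/y = 1790/(-1613) + (-49*(-217))/(4476/7) = 1790*(-1/1613) + 10633*(7/4476) = -1790/1613 + 74431/4476 = 112045163/7219788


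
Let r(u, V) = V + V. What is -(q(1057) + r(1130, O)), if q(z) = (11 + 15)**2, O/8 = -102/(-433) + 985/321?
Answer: -101307220/138993 ≈ -728.87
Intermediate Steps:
O = 3673976/138993 (O = 8*(-102/(-433) + 985/321) = 8*(-102*(-1/433) + 985*(1/321)) = 8*(102/433 + 985/321) = 8*(459247/138993) = 3673976/138993 ≈ 26.433)
q(z) = 676 (q(z) = 26**2 = 676)
r(u, V) = 2*V
-(q(1057) + r(1130, O)) = -(676 + 2*(3673976/138993)) = -(676 + 7347952/138993) = -1*101307220/138993 = -101307220/138993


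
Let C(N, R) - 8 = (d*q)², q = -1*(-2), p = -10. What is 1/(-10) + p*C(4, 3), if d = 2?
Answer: -2401/10 ≈ -240.10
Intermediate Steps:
q = 2
C(N, R) = 24 (C(N, R) = 8 + (2*2)² = 8 + 4² = 8 + 16 = 24)
1/(-10) + p*C(4, 3) = 1/(-10) - 10*24 = -⅒ - 240 = -2401/10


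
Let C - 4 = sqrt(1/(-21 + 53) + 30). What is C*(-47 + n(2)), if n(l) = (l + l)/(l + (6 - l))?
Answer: -556/3 - 4309*sqrt(2)/24 ≈ -439.24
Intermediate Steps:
n(l) = l/3 (n(l) = (2*l)/6 = (2*l)*(1/6) = l/3)
C = 4 + 31*sqrt(2)/8 (C = 4 + sqrt(1/(-21 + 53) + 30) = 4 + sqrt(1/32 + 30) = 4 + sqrt(961/32) = 4 + 31*sqrt(2)/8 ≈ 9.4801)
C*(-47 + n(2)) = (4 + 31*sqrt(2)/8)*(-47 + (1/3)*2) = (4 + 31*sqrt(2)/8)*(-47 + 2/3) = (4 + 31*sqrt(2)/8)*(-139/3) = -556/3 - 4309*sqrt(2)/24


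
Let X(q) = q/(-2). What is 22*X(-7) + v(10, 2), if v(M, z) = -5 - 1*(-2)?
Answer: 74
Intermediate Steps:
v(M, z) = -3 (v(M, z) = -5 + 2 = -3)
X(q) = -q/2 (X(q) = q*(-½) = -q/2)
22*X(-7) + v(10, 2) = 22*(-½*(-7)) - 3 = 22*(7/2) - 3 = 77 - 3 = 74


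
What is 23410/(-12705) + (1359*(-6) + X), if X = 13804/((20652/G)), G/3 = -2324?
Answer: -56045132200/4373061 ≈ -12816.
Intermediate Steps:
G = -6972 (G = 3*(-2324) = -6972)
X = -8020124/1721 (X = 13804/((20652/(-6972))) = 13804/((20652*(-1/6972))) = 13804/(-1721/581) = 13804*(-581/1721) = -8020124/1721 ≈ -4660.2)
23410/(-12705) + (1359*(-6) + X) = 23410/(-12705) + (1359*(-6) - 8020124/1721) = 23410*(-1/12705) + (-8154 - 8020124/1721) = -4682/2541 - 22053158/1721 = -56045132200/4373061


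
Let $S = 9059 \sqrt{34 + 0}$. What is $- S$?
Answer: $- 9059 \sqrt{34} \approx -52823.0$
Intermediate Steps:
$S = 9059 \sqrt{34} \approx 52823.0$
$- S = - 9059 \sqrt{34}$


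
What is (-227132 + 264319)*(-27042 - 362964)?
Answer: -14503153122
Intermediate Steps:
(-227132 + 264319)*(-27042 - 362964) = 37187*(-390006) = -14503153122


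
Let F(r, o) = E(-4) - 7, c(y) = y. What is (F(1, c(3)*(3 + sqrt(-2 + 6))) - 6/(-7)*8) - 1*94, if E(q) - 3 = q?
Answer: -666/7 ≈ -95.143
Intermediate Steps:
E(q) = 3 + q
F(r, o) = -8 (F(r, o) = (3 - 4) - 7 = -1 - 7 = -8)
(F(1, c(3)*(3 + sqrt(-2 + 6))) - 6/(-7)*8) - 1*94 = (-8 - 6/(-7)*8) - 1*94 = (-8 - 6*(-1/7)*8) - 94 = (-8 - (-6)*8/7) - 94 = (-8 - 1*(-48/7)) - 94 = (-8 + 48/7) - 94 = -8/7 - 94 = -666/7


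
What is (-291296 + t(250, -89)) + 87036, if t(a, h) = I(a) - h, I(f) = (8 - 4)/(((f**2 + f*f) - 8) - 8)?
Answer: -6379527065/31246 ≈ -2.0417e+5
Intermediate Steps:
I(f) = 4/(-16 + 2*f**2) (I(f) = 4/(((f**2 + f**2) - 8) - 8) = 4/((2*f**2 - 8) - 8) = 4/((-8 + 2*f**2) - 8) = 4/(-16 + 2*f**2))
t(a, h) = -h + 2/(-8 + a**2) (t(a, h) = 2/(-8 + a**2) - h = -h + 2/(-8 + a**2))
(-291296 + t(250, -89)) + 87036 = (-291296 + (-1*(-89) + 2/(-8 + 250**2))) + 87036 = (-291296 + (89 + 2/(-8 + 62500))) + 87036 = (-291296 + (89 + 2/62492)) + 87036 = (-291296 + (89 + 2*(1/62492))) + 87036 = (-291296 + (89 + 1/31246)) + 87036 = (-291296 + 2780895/31246) + 87036 = -9099053921/31246 + 87036 = -6379527065/31246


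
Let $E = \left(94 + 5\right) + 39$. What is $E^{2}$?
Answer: $19044$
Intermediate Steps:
$E = 138$ ($E = 99 + 39 = 138$)
$E^{2} = 138^{2} = 19044$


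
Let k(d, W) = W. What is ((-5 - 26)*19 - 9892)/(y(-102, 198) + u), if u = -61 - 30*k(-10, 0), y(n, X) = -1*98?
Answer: 10481/159 ≈ 65.918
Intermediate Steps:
y(n, X) = -98
u = -61 (u = -61 - 30*0 = -61 + 0 = -61)
((-5 - 26)*19 - 9892)/(y(-102, 198) + u) = ((-5 - 26)*19 - 9892)/(-98 - 61) = (-31*19 - 9892)/(-159) = (-589 - 9892)*(-1/159) = -10481*(-1/159) = 10481/159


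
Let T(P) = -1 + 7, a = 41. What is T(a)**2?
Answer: 36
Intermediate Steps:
T(P) = 6
T(a)**2 = 6**2 = 36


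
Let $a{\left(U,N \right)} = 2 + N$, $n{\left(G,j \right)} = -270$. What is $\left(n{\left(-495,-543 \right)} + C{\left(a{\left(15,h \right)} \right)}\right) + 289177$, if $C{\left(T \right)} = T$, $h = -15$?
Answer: $288894$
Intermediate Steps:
$\left(n{\left(-495,-543 \right)} + C{\left(a{\left(15,h \right)} \right)}\right) + 289177 = \left(-270 + \left(2 - 15\right)\right) + 289177 = \left(-270 - 13\right) + 289177 = -283 + 289177 = 288894$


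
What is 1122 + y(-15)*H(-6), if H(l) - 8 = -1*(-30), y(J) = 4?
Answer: 1274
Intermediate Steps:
H(l) = 38 (H(l) = 8 - 1*(-30) = 8 + 30 = 38)
1122 + y(-15)*H(-6) = 1122 + 4*38 = 1122 + 152 = 1274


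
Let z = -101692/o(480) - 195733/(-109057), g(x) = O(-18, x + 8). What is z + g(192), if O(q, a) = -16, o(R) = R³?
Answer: -42834473548111/3015207936000 ≈ -14.206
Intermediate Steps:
g(x) = -16
z = 5408853427889/3015207936000 (z = -101692/(480³) - 195733/(-109057) = -101692/110592000 - 195733*(-1/109057) = -101692*1/110592000 + 195733/109057 = -25423/27648000 + 195733/109057 = 5408853427889/3015207936000 ≈ 1.7939)
z + g(192) = 5408853427889/3015207936000 - 16 = -42834473548111/3015207936000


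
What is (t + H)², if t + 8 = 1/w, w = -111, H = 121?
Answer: 157301764/12321 ≈ 12767.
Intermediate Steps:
t = -889/111 (t = -8 + 1/(-111) = -8 - 1/111 = -889/111 ≈ -8.0090)
(t + H)² = (-889/111 + 121)² = (12542/111)² = 157301764/12321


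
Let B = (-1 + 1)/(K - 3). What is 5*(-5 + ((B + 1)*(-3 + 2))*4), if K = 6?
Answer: -45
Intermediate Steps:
B = 0 (B = (-1 + 1)/(6 - 3) = 0/3 = 0*(1/3) = 0)
5*(-5 + ((B + 1)*(-3 + 2))*4) = 5*(-5 + ((0 + 1)*(-3 + 2))*4) = 5*(-5 + (1*(-1))*4) = 5*(-5 - 1*4) = 5*(-5 - 4) = 5*(-9) = -45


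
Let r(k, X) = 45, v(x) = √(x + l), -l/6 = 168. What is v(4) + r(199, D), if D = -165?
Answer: 45 + 2*I*√251 ≈ 45.0 + 31.686*I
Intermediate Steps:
l = -1008 (l = -6*168 = -1008)
v(x) = √(-1008 + x) (v(x) = √(x - 1008) = √(-1008 + x))
v(4) + r(199, D) = √(-1008 + 4) + 45 = √(-1004) + 45 = 2*I*√251 + 45 = 45 + 2*I*√251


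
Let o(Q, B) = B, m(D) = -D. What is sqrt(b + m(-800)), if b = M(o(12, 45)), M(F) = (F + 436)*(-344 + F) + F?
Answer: 39*I*sqrt(94) ≈ 378.12*I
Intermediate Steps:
M(F) = F + (-344 + F)*(436 + F) (M(F) = (436 + F)*(-344 + F) + F = (-344 + F)*(436 + F) + F = F + (-344 + F)*(436 + F))
b = -143774 (b = -149984 + 45**2 + 93*45 = -149984 + 2025 + 4185 = -143774)
sqrt(b + m(-800)) = sqrt(-143774 - 1*(-800)) = sqrt(-143774 + 800) = sqrt(-142974) = 39*I*sqrt(94)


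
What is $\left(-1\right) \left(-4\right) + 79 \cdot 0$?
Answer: $4$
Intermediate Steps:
$\left(-1\right) \left(-4\right) + 79 \cdot 0 = 4 + 0 = 4$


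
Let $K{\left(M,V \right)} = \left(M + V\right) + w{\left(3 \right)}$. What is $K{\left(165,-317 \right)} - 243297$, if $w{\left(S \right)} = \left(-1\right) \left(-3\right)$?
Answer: $-243446$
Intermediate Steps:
$w{\left(S \right)} = 3$
$K{\left(M,V \right)} = 3 + M + V$ ($K{\left(M,V \right)} = \left(M + V\right) + 3 = 3 + M + V$)
$K{\left(165,-317 \right)} - 243297 = \left(3 + 165 - 317\right) - 243297 = -149 - 243297 = -243446$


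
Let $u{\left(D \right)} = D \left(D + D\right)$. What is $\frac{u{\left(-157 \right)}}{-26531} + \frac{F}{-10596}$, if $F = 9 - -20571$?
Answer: $- \frac{89030799}{23426873} \approx -3.8004$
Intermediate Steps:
$u{\left(D \right)} = 2 D^{2}$ ($u{\left(D \right)} = D 2 D = 2 D^{2}$)
$F = 20580$ ($F = 9 + 20571 = 20580$)
$\frac{u{\left(-157 \right)}}{-26531} + \frac{F}{-10596} = \frac{2 \left(-157\right)^{2}}{-26531} + \frac{20580}{-10596} = 2 \cdot 24649 \left(- \frac{1}{26531}\right) + 20580 \left(- \frac{1}{10596}\right) = 49298 \left(- \frac{1}{26531}\right) - \frac{1715}{883} = - \frac{49298}{26531} - \frac{1715}{883} = - \frac{89030799}{23426873}$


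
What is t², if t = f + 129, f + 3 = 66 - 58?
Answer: 17956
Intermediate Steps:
f = 5 (f = -3 + (66 - 58) = -3 + 8 = 5)
t = 134 (t = 5 + 129 = 134)
t² = 134² = 17956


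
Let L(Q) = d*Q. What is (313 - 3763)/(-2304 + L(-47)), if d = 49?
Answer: 3450/4607 ≈ 0.74886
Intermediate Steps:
L(Q) = 49*Q
(313 - 3763)/(-2304 + L(-47)) = (313 - 3763)/(-2304 + 49*(-47)) = -3450/(-2304 - 2303) = -3450/(-4607) = -3450*(-1/4607) = 3450/4607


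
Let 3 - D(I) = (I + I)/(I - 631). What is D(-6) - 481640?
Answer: -306802781/637 ≈ -4.8164e+5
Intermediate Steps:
D(I) = 3 - 2*I/(-631 + I) (D(I) = 3 - (I + I)/(I - 631) = 3 - 2*I/(-631 + I))
D(-6) - 481640 = (-1893 - 6)/(-631 - 6) - 481640 = -1899/(-637) - 481640 = -1/637*(-1899) - 481640 = 1899/637 - 481640 = -306802781/637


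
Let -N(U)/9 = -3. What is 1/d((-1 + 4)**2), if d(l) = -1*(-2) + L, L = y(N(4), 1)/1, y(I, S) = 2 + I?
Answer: 1/31 ≈ 0.032258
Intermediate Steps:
N(U) = 27 (N(U) = -9*(-3) = 27)
L = 29 (L = (2 + 27)/1 = 29*1 = 29)
d(l) = 31 (d(l) = -1*(-2) + 29 = 2 + 29 = 31)
1/d((-1 + 4)**2) = 1/31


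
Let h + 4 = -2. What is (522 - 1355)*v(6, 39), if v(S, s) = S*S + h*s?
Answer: 164934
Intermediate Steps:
h = -6 (h = -4 - 2 = -6)
v(S, s) = S² - 6*s (v(S, s) = S*S - 6*s = S² - 6*s)
(522 - 1355)*v(6, 39) = (522 - 1355)*(6² - 6*39) = -833*(36 - 234) = -833*(-198) = 164934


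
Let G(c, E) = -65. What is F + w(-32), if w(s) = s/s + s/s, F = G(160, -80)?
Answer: -63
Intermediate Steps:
F = -65
w(s) = 2 (w(s) = 1 + 1 = 2)
F + w(-32) = -65 + 2 = -63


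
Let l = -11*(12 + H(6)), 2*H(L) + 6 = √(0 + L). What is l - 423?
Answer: -522 - 11*√6/2 ≈ -535.47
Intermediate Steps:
H(L) = -3 + √L/2 (H(L) = -3 + √(0 + L)/2 = -3 + √L/2)
l = -99 - 11*√6/2 (l = -11*(12 + (-3 + √6/2)) = -11*(9 + √6/2) = -99 - 11*√6/2 ≈ -112.47)
l - 423 = (-99 - 11*√6/2) - 423 = -522 - 11*√6/2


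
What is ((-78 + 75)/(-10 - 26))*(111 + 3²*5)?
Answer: 13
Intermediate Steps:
((-78 + 75)/(-10 - 26))*(111 + 3²*5) = (-3/(-36))*(111 + 9*5) = (-3*(-1/36))*(111 + 45) = (1/12)*156 = 13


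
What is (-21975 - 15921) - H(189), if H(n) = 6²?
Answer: -37932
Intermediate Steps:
H(n) = 36
(-21975 - 15921) - H(189) = (-21975 - 15921) - 1*36 = -37896 - 36 = -37932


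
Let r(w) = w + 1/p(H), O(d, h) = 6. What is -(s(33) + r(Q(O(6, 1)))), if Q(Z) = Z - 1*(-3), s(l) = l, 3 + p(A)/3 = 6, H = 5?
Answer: -379/9 ≈ -42.111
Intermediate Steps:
p(A) = 9 (p(A) = -9 + 3*6 = -9 + 18 = 9)
Q(Z) = 3 + Z (Q(Z) = Z + 3 = 3 + Z)
r(w) = 1/9 + w (r(w) = w + 1/9 = 1/9 + w)
-(s(33) + r(Q(O(6, 1)))) = -(33 + (1/9 + (3 + 6))) = -(33 + (1/9 + 9)) = -(33 + 82/9) = -1*379/9 = -379/9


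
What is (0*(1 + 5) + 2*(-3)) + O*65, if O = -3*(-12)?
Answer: 2334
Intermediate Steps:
O = 36
(0*(1 + 5) + 2*(-3)) + O*65 = (0*(1 + 5) + 2*(-3)) + 36*65 = (0*6 - 6) + 2340 = (0 - 6) + 2340 = -6 + 2340 = 2334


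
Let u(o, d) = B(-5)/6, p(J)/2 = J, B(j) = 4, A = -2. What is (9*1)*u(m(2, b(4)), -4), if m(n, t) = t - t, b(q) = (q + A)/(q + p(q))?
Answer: 6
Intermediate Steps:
p(J) = 2*J
b(q) = (-2 + q)/(3*q) (b(q) = (q - 2)/(q + 2*q) = (-2 + q)/((3*q)) = (-2 + q)*(1/(3*q)) = (-2 + q)/(3*q))
m(n, t) = 0
u(o, d) = ⅔ (u(o, d) = 4/6 = 4*(⅙) = ⅔)
(9*1)*u(m(2, b(4)), -4) = (9*1)*(⅔) = 9*(⅔) = 6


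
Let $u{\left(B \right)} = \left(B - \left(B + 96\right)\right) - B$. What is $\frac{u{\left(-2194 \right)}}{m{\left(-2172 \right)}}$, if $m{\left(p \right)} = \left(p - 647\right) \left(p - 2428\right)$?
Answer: $\frac{1049}{6483700} \approx 0.00016179$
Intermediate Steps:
$m{\left(p \right)} = \left(-2428 + p\right) \left(-647 + p\right)$ ($m{\left(p \right)} = \left(-647 + p\right) \left(-2428 + p\right) = \left(-2428 + p\right) \left(-647 + p\right)$)
$u{\left(B \right)} = -96 - B$ ($u{\left(B \right)} = \left(B - \left(96 + B\right)\right) - B = -96 - B$)
$\frac{u{\left(-2194 \right)}}{m{\left(-2172 \right)}} = \frac{-96 - -2194}{1570916 + \left(-2172\right)^{2} - -6678900} = \frac{-96 + 2194}{1570916 + 4717584 + 6678900} = \frac{2098}{12967400} = 2098 \cdot \frac{1}{12967400} = \frac{1049}{6483700}$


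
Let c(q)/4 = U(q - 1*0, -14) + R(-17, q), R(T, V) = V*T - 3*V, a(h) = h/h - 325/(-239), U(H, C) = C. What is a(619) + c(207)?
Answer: -3970660/239 ≈ -16614.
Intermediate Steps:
a(h) = 564/239 (a(h) = 1 - 325*(-1/239) = 1 + 325/239 = 564/239)
R(T, V) = -3*V + T*V (R(T, V) = T*V - 3*V = -3*V + T*V)
c(q) = -56 - 80*q (c(q) = 4*(-14 + q*(-3 - 17)) = 4*(-14 + q*(-20)) = 4*(-14 - 20*q) = -56 - 80*q)
a(619) + c(207) = 564/239 + (-56 - 80*207) = 564/239 + (-56 - 16560) = 564/239 - 16616 = -3970660/239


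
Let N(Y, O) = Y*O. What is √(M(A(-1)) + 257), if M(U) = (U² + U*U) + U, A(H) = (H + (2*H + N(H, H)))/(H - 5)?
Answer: √2318/3 ≈ 16.049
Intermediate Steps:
N(Y, O) = O*Y
A(H) = (H² + 3*H)/(-5 + H) (A(H) = (H + (2*H + H*H))/(H - 5) = (H + (2*H + H²))/(-5 + H) = (H + (H² + 2*H))/(-5 + H) = (H² + 3*H)/(-5 + H))
M(U) = U + 2*U² (M(U) = (U² + U²) + U = 2*U² + U = U + 2*U²)
√(M(A(-1)) + 257) = √((-(3 - 1)/(-5 - 1))*(1 + 2*(-(3 - 1)/(-5 - 1))) + 257) = √((-1*2/(-6))*(1 + 2*(-1*2/(-6))) + 257) = √((-1*(-⅙)*2)*(1 + 2*(-1*(-⅙)*2)) + 257) = √((1 + 2*(⅓))/3 + 257) = √((1 + ⅔)/3 + 257) = √((⅓)*(5/3) + 257) = √(5/9 + 257) = √(2318/9) = √2318/3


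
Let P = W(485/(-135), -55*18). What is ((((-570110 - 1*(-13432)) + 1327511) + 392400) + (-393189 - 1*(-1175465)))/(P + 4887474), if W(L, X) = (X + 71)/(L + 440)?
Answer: 7641310849/19196360443 ≈ 0.39806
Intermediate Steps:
W(L, X) = (71 + X)/(440 + L)
P = -24813/11783 (P = (71 - 55*18)/(440 + 485/(-135)) = (71 - 990)/(440 + 485*(-1/135)) = -919/(440 - 97/27) = -919/(11783/27) = (27/11783)*(-919) = -24813/11783 ≈ -2.1058)
((((-570110 - 1*(-13432)) + 1327511) + 392400) + (-393189 - 1*(-1175465)))/(P + 4887474) = ((((-570110 - 1*(-13432)) + 1327511) + 392400) + (-393189 - 1*(-1175465)))/(-24813/11783 + 4887474) = ((((-570110 + 13432) + 1327511) + 392400) + (-393189 + 1175465))/(57589081329/11783) = (((-556678 + 1327511) + 392400) + 782276)*(11783/57589081329) = ((770833 + 392400) + 782276)*(11783/57589081329) = (1163233 + 782276)*(11783/57589081329) = 1945509*(11783/57589081329) = 7641310849/19196360443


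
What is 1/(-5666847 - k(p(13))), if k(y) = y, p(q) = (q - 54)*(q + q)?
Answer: -1/5665781 ≈ -1.7650e-7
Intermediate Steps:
p(q) = 2*q*(-54 + q) (p(q) = (-54 + q)*(2*q) = 2*q*(-54 + q))
1/(-5666847 - k(p(13))) = 1/(-5666847 - 2*13*(-54 + 13)) = 1/(-5666847 - 2*13*(-41)) = 1/(-5666847 - 1*(-1066)) = 1/(-5666847 + 1066) = 1/(-5665781) = -1/5665781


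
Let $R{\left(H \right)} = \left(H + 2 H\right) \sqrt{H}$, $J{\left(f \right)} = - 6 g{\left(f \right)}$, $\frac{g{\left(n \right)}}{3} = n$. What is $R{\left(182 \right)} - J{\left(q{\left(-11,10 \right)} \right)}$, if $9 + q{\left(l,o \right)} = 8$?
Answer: $-18 + 546 \sqrt{182} \approx 7347.9$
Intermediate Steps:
$g{\left(n \right)} = 3 n$
$q{\left(l,o \right)} = -1$ ($q{\left(l,o \right)} = -9 + 8 = -1$)
$J{\left(f \right)} = - 18 f$ ($J{\left(f \right)} = - 6 \cdot 3 f = - 18 f$)
$R{\left(H \right)} = 3 H^{\frac{3}{2}}$ ($R{\left(H \right)} = 3 H \sqrt{H} = 3 H^{\frac{3}{2}}$)
$R{\left(182 \right)} - J{\left(q{\left(-11,10 \right)} \right)} = 3 \cdot 182^{\frac{3}{2}} - \left(-18\right) \left(-1\right) = 3 \cdot 182 \sqrt{182} - 18 = 546 \sqrt{182} - 18 = -18 + 546 \sqrt{182}$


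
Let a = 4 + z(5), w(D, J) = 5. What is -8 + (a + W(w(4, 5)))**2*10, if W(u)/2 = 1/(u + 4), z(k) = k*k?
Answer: 691042/81 ≈ 8531.4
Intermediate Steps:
z(k) = k**2
a = 29 (a = 4 + 5**2 = 4 + 25 = 29)
W(u) = 2/(4 + u) (W(u) = 2/(u + 4) = 2/(4 + u))
-8 + (a + W(w(4, 5)))**2*10 = -8 + (29 + 2/(4 + 5))**2*10 = -8 + (29 + 2/9)**2*10 = -8 + (263/9)**2*10 = -8 + (69169/81)*10 = -8 + 691690/81 = 691042/81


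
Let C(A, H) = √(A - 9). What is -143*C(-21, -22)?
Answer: -143*I*√30 ≈ -783.24*I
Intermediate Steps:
C(A, H) = √(-9 + A)
-143*C(-21, -22) = -143*√(-9 - 21) = -143*I*√30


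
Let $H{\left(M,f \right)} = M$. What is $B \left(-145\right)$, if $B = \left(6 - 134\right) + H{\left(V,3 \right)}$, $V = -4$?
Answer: $19140$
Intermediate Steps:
$B = -132$ ($B = \left(6 - 134\right) - 4 = -128 - 4 = -132$)
$B \left(-145\right) = \left(-132\right) \left(-145\right) = 19140$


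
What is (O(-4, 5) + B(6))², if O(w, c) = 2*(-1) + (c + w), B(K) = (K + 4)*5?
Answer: 2401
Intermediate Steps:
B(K) = 20 + 5*K (B(K) = (4 + K)*5 = 20 + 5*K)
O(w, c) = -2 + c + w (O(w, c) = -2 + (c + w) = -2 + c + w)
(O(-4, 5) + B(6))² = ((-2 + 5 - 4) + (20 + 5*6))² = (-1 + (20 + 30))² = (-1 + 50)² = 49² = 2401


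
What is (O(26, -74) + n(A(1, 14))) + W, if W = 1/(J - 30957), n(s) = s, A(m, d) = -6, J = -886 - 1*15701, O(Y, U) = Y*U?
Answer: -91759921/47544 ≈ -1930.0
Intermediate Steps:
O(Y, U) = U*Y
J = -16587 (J = -886 - 15701 = -16587)
W = -1/47544 (W = 1/(-16587 - 30957) = 1/(-47544) = -1/47544 ≈ -2.1033e-5)
(O(26, -74) + n(A(1, 14))) + W = (-74*26 - 6) - 1/47544 = (-1924 - 6) - 1/47544 = -1930 - 1/47544 = -91759921/47544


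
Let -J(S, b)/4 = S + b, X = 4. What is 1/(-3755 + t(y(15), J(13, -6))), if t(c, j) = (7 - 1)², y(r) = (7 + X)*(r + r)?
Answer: -1/3719 ≈ -0.00026889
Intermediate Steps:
J(S, b) = -4*S - 4*b (J(S, b) = -4*(S + b) = -4*S - 4*b)
y(r) = 22*r (y(r) = (7 + 4)*(r + r) = 11*(2*r) = 22*r)
t(c, j) = 36 (t(c, j) = 6² = 36)
1/(-3755 + t(y(15), J(13, -6))) = 1/(-3755 + 36) = 1/(-3719) = -1/3719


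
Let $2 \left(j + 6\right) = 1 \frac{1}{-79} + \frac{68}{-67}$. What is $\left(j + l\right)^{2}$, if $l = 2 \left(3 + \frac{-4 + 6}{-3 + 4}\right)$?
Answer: $\frac{1361979025}{112063396} \approx 12.154$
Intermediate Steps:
$j = - \frac{68955}{10586}$ ($j = -6 + \frac{1 \frac{1}{-79} + \frac{68}{-67}}{2} = -6 + \frac{1 \left(- \frac{1}{79}\right) + 68 \left(- \frac{1}{67}\right)}{2} = -6 + \frac{- \frac{1}{79} - \frac{68}{67}}{2} = -6 + \frac{1}{2} \left(- \frac{5439}{5293}\right) = -6 - \frac{5439}{10586} = - \frac{68955}{10586} \approx -6.5138$)
$l = 10$ ($l = 2 \left(3 + \frac{2}{1}\right) = 2 \left(3 + 2 \cdot 1\right) = 2 \left(3 + 2\right) = 2 \cdot 5 = 10$)
$\left(j + l\right)^{2} = \left(- \frac{68955}{10586} + 10\right)^{2} = \left(\frac{36905}{10586}\right)^{2} = \frac{1361979025}{112063396}$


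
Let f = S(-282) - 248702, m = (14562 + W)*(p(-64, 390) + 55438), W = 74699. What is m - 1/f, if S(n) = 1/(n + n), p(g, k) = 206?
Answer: 696688231988937600/140267929 ≈ 4.9668e+9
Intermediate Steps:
S(n) = 1/(2*n)
m = 4966839084 (m = (14562 + 74699)*(206 + 55438) = 89261*55644 = 4966839084)
f = -140267929/564 (f = (½)/(-282) - 248702 = (½)*(-1/282) - 248702 = -1/564 - 248702 = -140267929/564 ≈ -2.4870e+5)
m - 1/f = 4966839084 - 1/(-140267929/564) = 4966839084 - 1*(-564/140267929) = 4966839084 + 564/140267929 = 696688231988937600/140267929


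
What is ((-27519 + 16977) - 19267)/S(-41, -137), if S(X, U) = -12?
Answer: 29809/12 ≈ 2484.1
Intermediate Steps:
((-27519 + 16977) - 19267)/S(-41, -137) = ((-27519 + 16977) - 19267)/(-12) = (-10542 - 19267)*(-1/12) = -29809*(-1/12) = 29809/12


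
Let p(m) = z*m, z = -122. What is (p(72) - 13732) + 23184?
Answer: 668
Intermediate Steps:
p(m) = -122*m
(p(72) - 13732) + 23184 = (-122*72 - 13732) + 23184 = (-8784 - 13732) + 23184 = -22516 + 23184 = 668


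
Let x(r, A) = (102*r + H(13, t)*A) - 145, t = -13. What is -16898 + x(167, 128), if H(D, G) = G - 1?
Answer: -1801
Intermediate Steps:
H(D, G) = -1 + G
x(r, A) = -145 - 14*A + 102*r (x(r, A) = (102*r + (-1 - 13)*A) - 145 = (102*r - 14*A) - 145 = (-14*A + 102*r) - 145 = -145 - 14*A + 102*r)
-16898 + x(167, 128) = -16898 + (-145 - 14*128 + 102*167) = -16898 + (-145 - 1792 + 17034) = -16898 + 15097 = -1801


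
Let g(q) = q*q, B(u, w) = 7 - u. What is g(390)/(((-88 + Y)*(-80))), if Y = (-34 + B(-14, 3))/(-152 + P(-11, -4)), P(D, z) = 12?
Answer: 266175/12307 ≈ 21.628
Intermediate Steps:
g(q) = q**2
Y = 13/140 (Y = (-34 + (7 - 1*(-14)))/(-152 + 12) = (-34 + (7 + 14))/(-140) = (-34 + 21)*(-1/140) = -13*(-1/140) = 13/140 ≈ 0.092857)
g(390)/(((-88 + Y)*(-80))) = 390**2/(((-88 + 13/140)*(-80))) = 152100/((-12307/140*(-80))) = 152100/(49228/7) = 152100*(7/49228) = 266175/12307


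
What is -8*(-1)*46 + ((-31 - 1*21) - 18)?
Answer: 298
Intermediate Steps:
-8*(-1)*46 + ((-31 - 1*21) - 18) = 8*46 + ((-31 - 21) - 18) = 368 + (-52 - 18) = 368 - 70 = 298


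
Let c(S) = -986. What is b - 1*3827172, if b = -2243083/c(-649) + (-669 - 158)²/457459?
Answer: -1725236643224637/451054574 ≈ -3.8249e+6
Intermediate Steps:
b = 1026792860091/451054574 (b = -2243083/(-986) + (-669 - 158)²/457459 = -2243083*(-1/986) + (-827)²*(1/457459) = 2243083/986 + 683929*(1/457459) = 2243083/986 + 683929/457459 = 1026792860091/451054574 ≈ 2276.4)
b - 1*3827172 = 1026792860091/451054574 - 1*3827172 = 1026792860091/451054574 - 3827172 = -1725236643224637/451054574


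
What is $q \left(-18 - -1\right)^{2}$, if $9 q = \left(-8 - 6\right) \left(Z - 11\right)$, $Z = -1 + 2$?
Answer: $\frac{40460}{9} \approx 4495.6$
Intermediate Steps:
$Z = 1$
$q = \frac{140}{9}$ ($q = \frac{\left(-8 - 6\right) \left(1 - 11\right)}{9} = \frac{\left(-14\right) \left(-10\right)}{9} = \frac{1}{9} \cdot 140 = \frac{140}{9} \approx 15.556$)
$q \left(-18 - -1\right)^{2} = \frac{140 \left(-18 - -1\right)^{2}}{9} = \frac{140 \left(-18 + 1\right)^{2}}{9} = \frac{140 \left(-17\right)^{2}}{9} = \frac{140}{9} \cdot 289 = \frac{40460}{9}$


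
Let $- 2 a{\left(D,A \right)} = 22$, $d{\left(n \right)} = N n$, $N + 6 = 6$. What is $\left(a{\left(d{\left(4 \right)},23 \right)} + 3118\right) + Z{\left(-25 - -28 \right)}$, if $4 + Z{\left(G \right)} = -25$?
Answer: $3078$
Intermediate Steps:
$N = 0$ ($N = -6 + 6 = 0$)
$d{\left(n \right)} = 0$ ($d{\left(n \right)} = 0 n = 0$)
$a{\left(D,A \right)} = -11$ ($a{\left(D,A \right)} = \left(- \frac{1}{2}\right) 22 = -11$)
$Z{\left(G \right)} = -29$ ($Z{\left(G \right)} = -4 - 25 = -29$)
$\left(a{\left(d{\left(4 \right)},23 \right)} + 3118\right) + Z{\left(-25 - -28 \right)} = \left(-11 + 3118\right) - 29 = 3107 - 29 = 3078$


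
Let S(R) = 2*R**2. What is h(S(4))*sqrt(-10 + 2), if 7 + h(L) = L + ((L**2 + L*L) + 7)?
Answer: 4160*I*sqrt(2) ≈ 5883.1*I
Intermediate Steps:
h(L) = L + 2*L**2 (h(L) = -7 + (L + ((L**2 + L*L) + 7)) = -7 + (L + ((L**2 + L**2) + 7)) = -7 + (L + (2*L**2 + 7)) = -7 + (L + (7 + 2*L**2)) = -7 + (7 + L + 2*L**2) = L + 2*L**2)
h(S(4))*sqrt(-10 + 2) = ((2*4**2)*(1 + 2*(2*4**2)))*sqrt(-10 + 2) = ((2*16)*(1 + 2*(2*16)))*sqrt(-8) = (32*(1 + 2*32))*(2*I*sqrt(2)) = (32*(1 + 64))*(2*I*sqrt(2)) = (32*65)*(2*I*sqrt(2)) = 2080*(2*I*sqrt(2)) = 4160*I*sqrt(2)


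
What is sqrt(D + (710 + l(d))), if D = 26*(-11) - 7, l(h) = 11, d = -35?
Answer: 2*sqrt(107) ≈ 20.688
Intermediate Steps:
D = -293 (D = -286 - 7 = -293)
sqrt(D + (710 + l(d))) = sqrt(-293 + (710 + 11)) = sqrt(-293 + 721) = sqrt(428) = 2*sqrt(107)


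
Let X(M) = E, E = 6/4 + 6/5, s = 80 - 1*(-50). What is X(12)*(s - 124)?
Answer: 81/5 ≈ 16.200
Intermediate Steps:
s = 130 (s = 80 + 50 = 130)
E = 27/10 (E = 6*(¼) + 6*(⅕) = 3/2 + 6/5 = 27/10 ≈ 2.7000)
X(M) = 27/10
X(12)*(s - 124) = 27*(130 - 124)/10 = (27/10)*6 = 81/5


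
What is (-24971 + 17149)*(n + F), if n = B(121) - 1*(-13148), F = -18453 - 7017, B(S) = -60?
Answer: 96852004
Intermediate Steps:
F = -25470
n = 13088 (n = -60 - 1*(-13148) = -60 + 13148 = 13088)
(-24971 + 17149)*(n + F) = (-24971 + 17149)*(13088 - 25470) = -7822*(-12382) = 96852004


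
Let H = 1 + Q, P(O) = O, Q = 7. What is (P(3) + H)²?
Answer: 121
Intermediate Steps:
H = 8 (H = 1 + 7 = 8)
(P(3) + H)² = (3 + 8)² = 11² = 121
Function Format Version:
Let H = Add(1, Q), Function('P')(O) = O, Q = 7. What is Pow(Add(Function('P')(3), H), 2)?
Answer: 121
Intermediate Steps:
H = 8 (H = Add(1, 7) = 8)
Pow(Add(Function('P')(3), H), 2) = Pow(Add(3, 8), 2) = Pow(11, 2) = 121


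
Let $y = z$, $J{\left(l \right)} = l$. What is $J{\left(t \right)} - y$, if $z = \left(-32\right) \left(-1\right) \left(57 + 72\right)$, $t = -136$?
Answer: $-4264$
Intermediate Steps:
$z = 4128$ ($z = 32 \cdot 129 = 4128$)
$y = 4128$
$J{\left(t \right)} - y = -136 - 4128 = -4264$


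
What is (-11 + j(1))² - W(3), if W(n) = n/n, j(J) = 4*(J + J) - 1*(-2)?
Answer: 0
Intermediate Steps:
j(J) = 2 + 8*J (j(J) = 4*(2*J) + 2 = 8*J + 2 = 2 + 8*J)
W(n) = 1
(-11 + j(1))² - W(3) = (-11 + (2 + 8*1))² - 1*1 = (-11 + (2 + 8))² - 1 = (-11 + 10)² - 1 = (-1)² - 1 = 1 - 1 = 0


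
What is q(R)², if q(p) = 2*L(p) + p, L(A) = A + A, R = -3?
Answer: 225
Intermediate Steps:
L(A) = 2*A
q(p) = 5*p (q(p) = 2*(2*p) + p = 4*p + p = 5*p)
q(R)² = (5*(-3))² = (-15)² = 225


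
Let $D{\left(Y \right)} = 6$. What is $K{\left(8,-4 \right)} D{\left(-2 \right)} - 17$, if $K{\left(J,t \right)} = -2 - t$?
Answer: $-5$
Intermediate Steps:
$K{\left(8,-4 \right)} D{\left(-2 \right)} - 17 = \left(-2 - -4\right) 6 - 17 = \left(-2 + 4\right) 6 - 17 = 2 \cdot 6 - 17 = 12 - 17 = -5$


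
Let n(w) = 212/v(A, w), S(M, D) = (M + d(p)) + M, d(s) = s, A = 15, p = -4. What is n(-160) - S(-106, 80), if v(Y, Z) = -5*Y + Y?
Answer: 3187/15 ≈ 212.47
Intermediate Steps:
S(M, D) = -4 + 2*M (S(M, D) = (M - 4) + M = (-4 + M) + M = -4 + 2*M)
v(Y, Z) = -4*Y
n(w) = -53/15 (n(w) = 212/((-4*15)) = 212/(-60) = 212*(-1/60) = -53/15)
n(-160) - S(-106, 80) = -53/15 - (-4 + 2*(-106)) = -53/15 - (-4 - 212) = -53/15 - 1*(-216) = -53/15 + 216 = 3187/15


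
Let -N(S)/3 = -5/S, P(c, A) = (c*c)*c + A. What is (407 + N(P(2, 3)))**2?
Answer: 20178064/121 ≈ 1.6676e+5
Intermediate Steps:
P(c, A) = A + c**3 (P(c, A) = c**2*c + A = c**3 + A = A + c**3)
N(S) = 15/S (N(S) = -(-15)/S = 15/S)
(407 + N(P(2, 3)))**2 = (407 + 15/(3 + 2**3))**2 = (407 + 15/(3 + 8))**2 = (407 + 15/11)**2 = (4492/11)**2 = 20178064/121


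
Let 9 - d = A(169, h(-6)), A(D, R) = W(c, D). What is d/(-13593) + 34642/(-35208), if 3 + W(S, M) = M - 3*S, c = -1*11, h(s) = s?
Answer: -77366531/79763724 ≈ -0.96995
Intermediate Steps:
c = -11
W(S, M) = -3 + M - 3*S (W(S, M) = -3 + (M - 3*S) = -3 + M - 3*S)
A(D, R) = 30 + D (A(D, R) = -3 + D - 3*(-11) = -3 + D + 33 = 30 + D)
d = -190 (d = 9 - (30 + 169) = 9 - 1*199 = 9 - 199 = -190)
d/(-13593) + 34642/(-35208) = -190/(-13593) + 34642/(-35208) = -190*(-1/13593) + 34642*(-1/35208) = 190/13593 - 17321/17604 = -77366531/79763724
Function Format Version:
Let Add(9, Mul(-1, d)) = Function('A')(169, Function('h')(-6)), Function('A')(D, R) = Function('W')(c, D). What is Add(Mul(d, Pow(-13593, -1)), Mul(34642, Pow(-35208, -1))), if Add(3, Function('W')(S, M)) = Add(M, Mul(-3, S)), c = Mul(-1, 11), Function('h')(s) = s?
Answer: Rational(-77366531, 79763724) ≈ -0.96995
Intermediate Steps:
c = -11
Function('W')(S, M) = Add(-3, M, Mul(-3, S)) (Function('W')(S, M) = Add(-3, Add(M, Mul(-3, S))) = Add(-3, M, Mul(-3, S)))
Function('A')(D, R) = Add(30, D) (Function('A')(D, R) = Add(-3, D, Mul(-3, -11)) = Add(-3, D, 33) = Add(30, D))
d = -190 (d = Add(9, Mul(-1, Add(30, 169))) = Add(9, Mul(-1, 199)) = Add(9, -199) = -190)
Add(Mul(d, Pow(-13593, -1)), Mul(34642, Pow(-35208, -1))) = Add(Mul(-190, Pow(-13593, -1)), Mul(34642, Pow(-35208, -1))) = Add(Mul(-190, Rational(-1, 13593)), Mul(34642, Rational(-1, 35208))) = Add(Rational(190, 13593), Rational(-17321, 17604)) = Rational(-77366531, 79763724)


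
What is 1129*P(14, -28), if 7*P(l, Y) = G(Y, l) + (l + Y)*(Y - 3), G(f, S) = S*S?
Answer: 101610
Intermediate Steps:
G(f, S) = S²
P(l, Y) = l²/7 + (-3 + Y)*(Y + l)/7 (P(l, Y) = (l² + (l + Y)*(Y - 3))/7 = (l² + (Y + l)*(-3 + Y))/7 = (l² + (-3 + Y)*(Y + l))/7 = l²/7 + (-3 + Y)*(Y + l)/7)
1129*P(14, -28) = 1129*(-3/7*(-28) - 3/7*14 + (⅐)*(-28)² + (⅐)*14² + (⅐)*(-28)*14) = 1129*(12 - 6 + (⅐)*784 + (⅐)*196 - 56) = 1129*(12 - 6 + 112 + 28 - 56) = 1129*90 = 101610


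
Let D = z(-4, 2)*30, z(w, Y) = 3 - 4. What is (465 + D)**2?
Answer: 189225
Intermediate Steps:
z(w, Y) = -1
D = -30 (D = -1*30 = -30)
(465 + D)**2 = (465 - 30)**2 = 435**2 = 189225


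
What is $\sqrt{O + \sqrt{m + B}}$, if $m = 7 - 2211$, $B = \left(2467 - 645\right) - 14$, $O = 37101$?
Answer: $\sqrt{37101 + 6 i \sqrt{11}} \approx 192.62 + 0.0517 i$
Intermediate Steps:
$B = 1808$ ($B = 1822 - 14 = 1808$)
$m = -2204$ ($m = 7 - 2211 = -2204$)
$\sqrt{O + \sqrt{m + B}} = \sqrt{37101 + \sqrt{-2204 + 1808}} = \sqrt{37101 + \sqrt{-396}} = \sqrt{37101 + 6 i \sqrt{11}}$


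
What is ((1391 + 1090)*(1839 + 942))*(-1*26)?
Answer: -179391186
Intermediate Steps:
((1391 + 1090)*(1839 + 942))*(-1*26) = (2481*2781)*(-26) = 6899661*(-26) = -179391186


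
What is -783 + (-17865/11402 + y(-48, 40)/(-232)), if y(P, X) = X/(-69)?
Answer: -17900150621/22815402 ≈ -784.56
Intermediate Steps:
y(P, X) = -X/69 (y(P, X) = X*(-1/69) = -X/69)
-783 + (-17865/11402 + y(-48, 40)/(-232)) = -783 + (-17865/11402 - 1/69*40/(-232)) = -783 + (-17865*1/11402 - 40/69*(-1/232)) = -783 + (-17865/11402 + 5/2001) = -783 - 35690855/22815402 = -17900150621/22815402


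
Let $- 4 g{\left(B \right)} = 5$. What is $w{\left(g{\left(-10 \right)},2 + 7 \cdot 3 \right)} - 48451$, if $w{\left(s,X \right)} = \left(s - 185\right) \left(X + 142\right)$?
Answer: $- \frac{316729}{4} \approx -79182.0$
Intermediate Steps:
$g{\left(B \right)} = - \frac{5}{4}$ ($g{\left(B \right)} = \left(- \frac{1}{4}\right) 5 = - \frac{5}{4}$)
$w{\left(s,X \right)} = \left(-185 + s\right) \left(142 + X\right)$
$w{\left(g{\left(-10 \right)},2 + 7 \cdot 3 \right)} - 48451 = \left(-26270 - 185 \left(2 + 7 \cdot 3\right) + 142 \left(- \frac{5}{4}\right) + \left(2 + 7 \cdot 3\right) \left(- \frac{5}{4}\right)\right) - 48451 = \left(-26270 - 185 \left(2 + 21\right) - \frac{355}{2} + \left(2 + 21\right) \left(- \frac{5}{4}\right)\right) - 48451 = \left(-26270 - 4255 - \frac{355}{2} + 23 \left(- \frac{5}{4}\right)\right) - 48451 = \left(-26270 - 4255 - \frac{355}{2} - \frac{115}{4}\right) - 48451 = - \frac{122925}{4} - 48451 = - \frac{316729}{4}$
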